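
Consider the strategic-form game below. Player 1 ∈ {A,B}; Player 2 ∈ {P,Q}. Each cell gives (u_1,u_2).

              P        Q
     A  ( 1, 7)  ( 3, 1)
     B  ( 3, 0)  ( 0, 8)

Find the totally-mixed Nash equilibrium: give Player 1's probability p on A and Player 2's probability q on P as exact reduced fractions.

P1 indiff ⇒ q·1+(1-q)·3 = q·3+(1-q)·0 ⇒ q(-2) = (1-q)(-3) ⇒ q = 3/5
P2 indiff ⇒ p·7+(1-p)·0 = p·1+(1-p)·8 ⇒ p(6) = (1-p)(8) ⇒ p = 4/7

p=4/7, q=3/5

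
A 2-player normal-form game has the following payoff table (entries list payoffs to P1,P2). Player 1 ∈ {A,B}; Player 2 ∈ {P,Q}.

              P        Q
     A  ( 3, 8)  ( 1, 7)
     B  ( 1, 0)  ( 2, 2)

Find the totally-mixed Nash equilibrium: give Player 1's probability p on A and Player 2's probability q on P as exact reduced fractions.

P1 mixes 2/3 on A; P2 mixes 1/3 on P

P1 indiff ⇒ q·3+(1-q)·1 = q·1+(1-q)·2 ⇒ q(2) = (1-q)(1) ⇒ q = 1/3
P2 indiff ⇒ p·8+(1-p)·0 = p·7+(1-p)·2 ⇒ p(1) = (1-p)(2) ⇒ p = 2/3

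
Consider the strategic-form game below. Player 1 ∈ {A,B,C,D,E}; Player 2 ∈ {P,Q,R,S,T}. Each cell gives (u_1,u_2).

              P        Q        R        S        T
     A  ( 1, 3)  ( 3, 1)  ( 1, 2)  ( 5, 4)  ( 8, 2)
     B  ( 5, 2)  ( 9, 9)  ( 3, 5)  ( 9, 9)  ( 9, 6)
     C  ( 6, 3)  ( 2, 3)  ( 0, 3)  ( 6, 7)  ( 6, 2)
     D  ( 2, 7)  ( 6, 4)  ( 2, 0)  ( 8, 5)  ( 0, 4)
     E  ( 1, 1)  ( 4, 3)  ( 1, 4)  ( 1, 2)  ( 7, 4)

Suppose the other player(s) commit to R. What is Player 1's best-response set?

u_1(A vs R) = 1
u_1(B vs R) = 3
u_1(C vs R) = 0
u_1(D vs R) = 2
u_1(E vs R) = 1
max payoff 3 at {B}

argmax u_1 = {B}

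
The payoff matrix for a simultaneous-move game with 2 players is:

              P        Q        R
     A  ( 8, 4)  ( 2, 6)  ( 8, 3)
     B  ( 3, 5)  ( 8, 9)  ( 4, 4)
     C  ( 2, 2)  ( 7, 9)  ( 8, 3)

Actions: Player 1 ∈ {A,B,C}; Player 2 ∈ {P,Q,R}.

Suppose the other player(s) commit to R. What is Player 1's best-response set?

u_1(A vs R) = 8
u_1(B vs R) = 4
u_1(C vs R) = 8
max payoff 8 at {A,C}

P1 best: {A,C}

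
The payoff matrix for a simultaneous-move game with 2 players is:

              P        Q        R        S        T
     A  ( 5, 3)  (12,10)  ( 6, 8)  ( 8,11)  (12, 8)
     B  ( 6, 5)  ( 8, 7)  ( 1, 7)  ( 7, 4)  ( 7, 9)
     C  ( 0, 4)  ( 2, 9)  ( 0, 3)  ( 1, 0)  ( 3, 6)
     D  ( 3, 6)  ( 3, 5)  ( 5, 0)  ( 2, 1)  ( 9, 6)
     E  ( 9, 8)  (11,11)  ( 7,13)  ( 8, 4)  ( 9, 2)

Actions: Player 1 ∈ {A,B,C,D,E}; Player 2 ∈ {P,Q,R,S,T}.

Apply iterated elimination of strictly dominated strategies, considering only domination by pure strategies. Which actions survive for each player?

Survivors P1:{A,E} P2:{Q,R,S}

P1 drop B (E beats it: P:9>6 Q:11>8 R:7>1 S:8>7 T:9>7)
P1 drop C (A beats it: P:5>0 Q:12>2 R:6>0 S:8>1 T:12>3)
P1 drop D (A beats it: P:5>3 Q:12>3 R:6>5 S:8>2 T:12>9)
P2 drop P (Q beats it: A:10>3 E:11>8)
P2 drop T (Q beats it: A:10>8 E:11>2)
P1→{A,E} P2→{Q,R,S}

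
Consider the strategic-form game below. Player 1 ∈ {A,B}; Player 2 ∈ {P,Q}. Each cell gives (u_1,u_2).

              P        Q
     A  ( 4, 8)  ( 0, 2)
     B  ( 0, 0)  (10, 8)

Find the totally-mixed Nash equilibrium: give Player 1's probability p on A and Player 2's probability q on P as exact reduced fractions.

P1 mixes 4/7 on A; P2 mixes 5/7 on P

P1 indiff ⇒ q·4+(1-q)·0 = q·0+(1-q)·10 ⇒ q(4) = (1-q)(10) ⇒ q = 5/7
P2 indiff ⇒ p·8+(1-p)·0 = p·2+(1-p)·8 ⇒ p(6) = (1-p)(8) ⇒ p = 4/7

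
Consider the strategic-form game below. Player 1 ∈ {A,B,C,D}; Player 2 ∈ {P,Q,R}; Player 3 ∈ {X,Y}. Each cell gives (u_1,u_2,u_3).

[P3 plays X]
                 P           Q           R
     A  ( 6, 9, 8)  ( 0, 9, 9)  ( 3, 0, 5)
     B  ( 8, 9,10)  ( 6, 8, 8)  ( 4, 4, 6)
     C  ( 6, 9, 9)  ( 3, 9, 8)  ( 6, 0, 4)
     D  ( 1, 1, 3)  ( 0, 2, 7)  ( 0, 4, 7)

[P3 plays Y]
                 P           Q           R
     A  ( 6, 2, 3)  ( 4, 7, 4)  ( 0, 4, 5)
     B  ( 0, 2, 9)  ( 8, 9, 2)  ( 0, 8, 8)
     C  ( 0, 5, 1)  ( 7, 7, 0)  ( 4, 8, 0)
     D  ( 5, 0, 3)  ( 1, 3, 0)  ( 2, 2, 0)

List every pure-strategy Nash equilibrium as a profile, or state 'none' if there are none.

(A,P,X): not NE [P1→B gives 8>6]
(A,P,Y): not NE [P2→Q gives 7>2; P3→X gives 8>3]
(A,Q,X): not NE [P1→B gives 6>0]
(A,Q,Y): not NE [P1→B gives 8>4; P3→X gives 9>4]
(A,R,X): not NE [P1→C gives 6>3; P2→Q gives 9>0]
(A,R,Y): not NE [P1→C gives 4>0; P2→Q gives 7>4]
(B,P,X): NE
(B,P,Y): not NE [P1→A gives 6>0; P2→Q gives 9>2; P3→X gives 10>9]
(B,Q,X): not NE [P2→P gives 9>8]
(B,Q,Y): not NE [P3→X gives 8>2]
(B,R,X): not NE [P1→C gives 6>4; P2→P gives 9>4; P3→Y gives 8>6]
(B,R,Y): not NE [P1→C gives 4>0; P2→Q gives 9>8]
(C,P,X): not NE [P1→B gives 8>6]
(C,P,Y): not NE [P1→A gives 6>0; P2→R gives 8>5; P3→X gives 9>1]
(C,Q,X): not NE [P1→B gives 6>3]
(C,Q,Y): not NE [P1→B gives 8>7; P2→R gives 8>7; P3→X gives 8>0]
(C,R,X): not NE [P2→Q gives 9>0]
(C,R,Y): not NE [P3→X gives 4>0]
(D,P,X): not NE [P1→B gives 8>1; P2→R gives 4>1]
(D,P,Y): not NE [P1→A gives 6>5; P2→Q gives 3>0]
(D,Q,X): not NE [P1→B gives 6>0; P2→R gives 4>2]
(D,Q,Y): not NE [P1→B gives 8>1; P3→X gives 7>0]
(D,R,X): not NE [P1→C gives 6>0]
(D,R,Y): not NE [P1→C gives 4>2; P2→Q gives 3>2; P3→X gives 7>0]

PSNE = {(B,P,X)}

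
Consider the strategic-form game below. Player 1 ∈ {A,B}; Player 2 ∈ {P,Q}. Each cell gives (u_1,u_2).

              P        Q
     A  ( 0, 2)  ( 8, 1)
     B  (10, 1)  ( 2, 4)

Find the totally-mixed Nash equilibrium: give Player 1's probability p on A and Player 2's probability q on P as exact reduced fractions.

P1 mixes 3/4 on A; P2 mixes 3/8 on P

P1 indiff ⇒ q·0+(1-q)·8 = q·10+(1-q)·2 ⇒ q(-10) = (1-q)(-6) ⇒ q = 3/8
P2 indiff ⇒ p·2+(1-p)·1 = p·1+(1-p)·4 ⇒ p(1) = (1-p)(3) ⇒ p = 3/4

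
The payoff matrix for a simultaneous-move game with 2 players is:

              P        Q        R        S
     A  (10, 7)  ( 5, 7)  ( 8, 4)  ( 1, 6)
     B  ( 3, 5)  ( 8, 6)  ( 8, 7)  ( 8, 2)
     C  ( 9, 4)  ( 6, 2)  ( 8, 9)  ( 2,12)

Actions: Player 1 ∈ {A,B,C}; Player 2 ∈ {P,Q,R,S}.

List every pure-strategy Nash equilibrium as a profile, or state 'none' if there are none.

PSNE = {(A,P), (B,R)}

(A,P): NE
(A,Q): not NE [P1→B gives 8>5]
(A,R): not NE [P2→Q gives 7>4]
(A,S): not NE [P1→B gives 8>1; P2→Q gives 7>6]
(B,P): not NE [P1→A gives 10>3; P2→R gives 7>5]
(B,Q): not NE [P2→R gives 7>6]
(B,R): NE
(B,S): not NE [P2→R gives 7>2]
(C,P): not NE [P1→A gives 10>9; P2→S gives 12>4]
(C,Q): not NE [P1→B gives 8>6; P2→S gives 12>2]
(C,R): not NE [P2→S gives 12>9]
(C,S): not NE [P1→B gives 8>2]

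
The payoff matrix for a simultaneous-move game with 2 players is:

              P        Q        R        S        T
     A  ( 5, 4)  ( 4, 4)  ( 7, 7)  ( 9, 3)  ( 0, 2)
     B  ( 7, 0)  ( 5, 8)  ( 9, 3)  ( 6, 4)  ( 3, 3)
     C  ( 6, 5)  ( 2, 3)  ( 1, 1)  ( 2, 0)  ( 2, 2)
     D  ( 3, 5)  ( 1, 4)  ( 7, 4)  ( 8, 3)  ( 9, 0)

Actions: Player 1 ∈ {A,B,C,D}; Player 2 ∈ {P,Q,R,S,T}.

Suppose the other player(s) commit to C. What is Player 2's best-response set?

u_2(P vs C) = 5
u_2(Q vs C) = 3
u_2(R vs C) = 1
u_2(S vs C) = 0
u_2(T vs C) = 2
max payoff 5 at {P}

BR_2 = {P}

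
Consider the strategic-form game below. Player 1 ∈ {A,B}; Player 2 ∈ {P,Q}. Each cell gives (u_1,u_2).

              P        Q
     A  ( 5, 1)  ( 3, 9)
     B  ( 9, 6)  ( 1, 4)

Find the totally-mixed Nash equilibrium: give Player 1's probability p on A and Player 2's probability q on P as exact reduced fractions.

P1 mixes 1/5 on A; P2 mixes 1/3 on P

P1 indiff ⇒ q·5+(1-q)·3 = q·9+(1-q)·1 ⇒ q(-4) = (1-q)(-2) ⇒ q = 1/3
P2 indiff ⇒ p·1+(1-p)·6 = p·9+(1-p)·4 ⇒ p(-8) = (1-p)(-2) ⇒ p = 1/5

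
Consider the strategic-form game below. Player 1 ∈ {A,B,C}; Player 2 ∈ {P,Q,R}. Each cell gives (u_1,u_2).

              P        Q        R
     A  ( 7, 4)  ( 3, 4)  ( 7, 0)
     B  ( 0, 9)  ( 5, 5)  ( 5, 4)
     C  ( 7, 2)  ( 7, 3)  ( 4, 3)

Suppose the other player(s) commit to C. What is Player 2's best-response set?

u_2(P vs C) = 2
u_2(Q vs C) = 3
u_2(R vs C) = 3
max payoff 3 at {Q,R}

argmax u_2 = {Q,R}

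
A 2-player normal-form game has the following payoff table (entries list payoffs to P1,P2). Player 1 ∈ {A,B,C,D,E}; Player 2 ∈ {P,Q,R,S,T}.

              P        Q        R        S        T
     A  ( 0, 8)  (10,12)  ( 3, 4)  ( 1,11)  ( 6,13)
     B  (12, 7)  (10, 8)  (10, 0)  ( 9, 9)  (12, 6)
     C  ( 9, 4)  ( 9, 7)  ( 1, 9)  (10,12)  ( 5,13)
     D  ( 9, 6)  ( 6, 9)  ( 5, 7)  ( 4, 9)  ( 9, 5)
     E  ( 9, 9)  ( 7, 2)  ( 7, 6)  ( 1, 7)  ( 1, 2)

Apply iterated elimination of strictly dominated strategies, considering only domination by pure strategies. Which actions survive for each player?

P1 drop D (B beats it: P:12>9 Q:10>6 R:10>5 S:9>4 T:12>9)
P1 drop E (B beats it: P:12>9 Q:10>7 R:10>7 S:9>1 T:12>1)
P2 drop P (Q beats it: A:12>8 B:8>7 C:7>4)
P2 drop R (S beats it: A:11>4 B:9>0 C:12>9)
P1→{A,B,C} P2→{Q,S,T}

IESDS → P1:{A,B,C} P2:{Q,S,T}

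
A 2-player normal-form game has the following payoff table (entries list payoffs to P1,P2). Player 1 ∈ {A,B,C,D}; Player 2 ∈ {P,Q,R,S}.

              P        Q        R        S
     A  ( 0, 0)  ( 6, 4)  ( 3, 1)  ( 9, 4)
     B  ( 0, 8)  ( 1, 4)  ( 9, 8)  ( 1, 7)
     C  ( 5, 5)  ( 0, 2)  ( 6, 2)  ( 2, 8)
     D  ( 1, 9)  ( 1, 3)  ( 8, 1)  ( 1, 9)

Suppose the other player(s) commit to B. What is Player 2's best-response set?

P2 best: {P,R}

u_2(P vs B) = 8
u_2(Q vs B) = 4
u_2(R vs B) = 8
u_2(S vs B) = 7
max payoff 8 at {P,R}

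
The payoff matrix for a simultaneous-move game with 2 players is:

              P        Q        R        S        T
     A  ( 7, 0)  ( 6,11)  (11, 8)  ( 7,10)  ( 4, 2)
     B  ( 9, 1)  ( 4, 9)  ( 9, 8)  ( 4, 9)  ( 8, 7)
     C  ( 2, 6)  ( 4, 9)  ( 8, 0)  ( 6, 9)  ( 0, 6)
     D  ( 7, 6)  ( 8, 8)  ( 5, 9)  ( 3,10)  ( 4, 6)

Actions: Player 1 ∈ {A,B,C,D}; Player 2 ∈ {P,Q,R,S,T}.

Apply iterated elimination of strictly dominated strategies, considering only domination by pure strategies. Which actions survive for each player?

Survivors P1:{A,D} P2:{Q,S}

P1 drop C (A beats it: P:7>2 Q:6>4 R:11>8 S:7>6 T:4>0)
P2 drop P (Q beats it: A:11>0 B:9>1 D:8>6)
P2 drop R (S beats it: A:10>8 B:9>8 D:10>9)
P2 drop T (Q beats it: A:11>2 B:9>7 D:8>6)
P1 drop B (A beats it: Q:6>4 S:7>4)
P1→{A,D} P2→{Q,S}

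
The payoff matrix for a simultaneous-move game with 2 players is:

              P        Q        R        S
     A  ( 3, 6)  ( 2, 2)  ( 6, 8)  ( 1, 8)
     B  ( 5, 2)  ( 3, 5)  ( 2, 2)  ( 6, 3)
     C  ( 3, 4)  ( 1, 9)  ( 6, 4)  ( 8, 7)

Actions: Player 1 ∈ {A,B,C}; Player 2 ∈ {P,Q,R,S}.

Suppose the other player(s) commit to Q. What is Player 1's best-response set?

u_1(A vs Q) = 2
u_1(B vs Q) = 3
u_1(C vs Q) = 1
max payoff 3 at {B}

BR_1 = {B}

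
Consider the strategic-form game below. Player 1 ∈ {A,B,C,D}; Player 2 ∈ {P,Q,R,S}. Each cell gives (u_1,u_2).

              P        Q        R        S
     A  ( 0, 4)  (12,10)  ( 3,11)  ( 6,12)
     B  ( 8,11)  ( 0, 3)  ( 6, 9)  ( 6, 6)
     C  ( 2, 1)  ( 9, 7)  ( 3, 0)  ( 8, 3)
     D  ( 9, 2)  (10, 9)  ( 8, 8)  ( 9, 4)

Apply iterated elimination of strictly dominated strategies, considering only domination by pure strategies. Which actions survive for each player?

Survivors P1:{A,D} P2:{Q,R,S}

P1 drop B (D beats it: P:9>8 Q:10>0 R:8>6 S:9>6)
P1 drop C (D beats it: P:9>2 Q:10>9 R:8>3 S:9>8)
P2 drop P (Q beats it: A:10>4 D:9>2)
P1→{A,D} P2→{Q,R,S}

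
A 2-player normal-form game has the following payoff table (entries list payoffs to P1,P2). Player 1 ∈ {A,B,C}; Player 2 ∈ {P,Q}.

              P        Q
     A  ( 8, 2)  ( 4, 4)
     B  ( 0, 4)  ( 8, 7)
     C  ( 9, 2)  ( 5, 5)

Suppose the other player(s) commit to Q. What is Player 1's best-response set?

u_1(A vs Q) = 4
u_1(B vs Q) = 8
u_1(C vs Q) = 5
max payoff 8 at {B}

argmax u_1 = {B}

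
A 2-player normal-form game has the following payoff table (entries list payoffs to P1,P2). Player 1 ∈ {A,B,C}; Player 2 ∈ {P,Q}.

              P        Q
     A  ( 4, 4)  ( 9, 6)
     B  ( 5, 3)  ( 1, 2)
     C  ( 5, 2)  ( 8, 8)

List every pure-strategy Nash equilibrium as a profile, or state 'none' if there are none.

(A,P): not NE [P1→C gives 5>4; P2→Q gives 6>4]
(A,Q): NE
(B,P): NE
(B,Q): not NE [P1→A gives 9>1; P2→P gives 3>2]
(C,P): not NE [P2→Q gives 8>2]
(C,Q): not NE [P1→A gives 9>8]

Nash profiles: (A,Q), (B,P)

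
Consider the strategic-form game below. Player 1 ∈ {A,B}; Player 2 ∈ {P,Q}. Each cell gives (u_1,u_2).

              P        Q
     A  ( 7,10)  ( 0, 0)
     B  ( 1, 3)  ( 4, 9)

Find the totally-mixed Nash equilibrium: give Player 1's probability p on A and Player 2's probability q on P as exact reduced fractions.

p=3/8, q=2/5

P1 indiff ⇒ q·7+(1-q)·0 = q·1+(1-q)·4 ⇒ q(6) = (1-q)(4) ⇒ q = 2/5
P2 indiff ⇒ p·10+(1-p)·3 = p·0+(1-p)·9 ⇒ p(10) = (1-p)(6) ⇒ p = 3/8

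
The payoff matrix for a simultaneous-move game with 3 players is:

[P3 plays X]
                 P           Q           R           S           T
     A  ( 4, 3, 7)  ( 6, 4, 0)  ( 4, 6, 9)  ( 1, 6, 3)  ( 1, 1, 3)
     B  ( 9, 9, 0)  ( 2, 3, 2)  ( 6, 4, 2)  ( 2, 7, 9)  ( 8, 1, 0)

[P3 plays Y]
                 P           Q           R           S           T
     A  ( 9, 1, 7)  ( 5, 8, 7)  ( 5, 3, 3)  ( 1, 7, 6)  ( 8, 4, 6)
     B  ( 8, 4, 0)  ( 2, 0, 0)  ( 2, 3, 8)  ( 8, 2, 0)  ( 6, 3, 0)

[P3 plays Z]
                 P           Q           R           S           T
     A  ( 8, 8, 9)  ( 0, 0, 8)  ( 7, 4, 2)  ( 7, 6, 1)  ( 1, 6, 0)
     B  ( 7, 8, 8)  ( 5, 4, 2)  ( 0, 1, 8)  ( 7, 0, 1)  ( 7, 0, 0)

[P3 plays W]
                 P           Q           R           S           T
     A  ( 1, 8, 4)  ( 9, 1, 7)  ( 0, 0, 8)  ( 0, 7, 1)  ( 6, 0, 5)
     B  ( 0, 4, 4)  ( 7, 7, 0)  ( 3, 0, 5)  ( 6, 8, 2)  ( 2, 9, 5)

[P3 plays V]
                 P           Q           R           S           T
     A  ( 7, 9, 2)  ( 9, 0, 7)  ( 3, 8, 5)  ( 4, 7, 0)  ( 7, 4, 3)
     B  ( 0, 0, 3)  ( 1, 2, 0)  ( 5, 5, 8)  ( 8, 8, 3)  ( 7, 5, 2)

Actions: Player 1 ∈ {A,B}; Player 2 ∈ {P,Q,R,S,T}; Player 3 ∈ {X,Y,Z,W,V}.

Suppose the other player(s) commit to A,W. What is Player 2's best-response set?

BR_2 = {P}

u_2(P vs A,W) = 8
u_2(Q vs A,W) = 1
u_2(R vs A,W) = 0
u_2(S vs A,W) = 7
u_2(T vs A,W) = 0
max payoff 8 at {P}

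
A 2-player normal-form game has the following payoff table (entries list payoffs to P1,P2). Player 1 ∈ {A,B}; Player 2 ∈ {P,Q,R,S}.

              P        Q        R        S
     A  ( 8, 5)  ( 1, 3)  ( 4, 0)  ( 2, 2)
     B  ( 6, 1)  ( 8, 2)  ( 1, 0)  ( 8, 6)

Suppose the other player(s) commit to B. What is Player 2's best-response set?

u_2(P vs B) = 1
u_2(Q vs B) = 2
u_2(R vs B) = 0
u_2(S vs B) = 6
max payoff 6 at {S}

P2 best: {S}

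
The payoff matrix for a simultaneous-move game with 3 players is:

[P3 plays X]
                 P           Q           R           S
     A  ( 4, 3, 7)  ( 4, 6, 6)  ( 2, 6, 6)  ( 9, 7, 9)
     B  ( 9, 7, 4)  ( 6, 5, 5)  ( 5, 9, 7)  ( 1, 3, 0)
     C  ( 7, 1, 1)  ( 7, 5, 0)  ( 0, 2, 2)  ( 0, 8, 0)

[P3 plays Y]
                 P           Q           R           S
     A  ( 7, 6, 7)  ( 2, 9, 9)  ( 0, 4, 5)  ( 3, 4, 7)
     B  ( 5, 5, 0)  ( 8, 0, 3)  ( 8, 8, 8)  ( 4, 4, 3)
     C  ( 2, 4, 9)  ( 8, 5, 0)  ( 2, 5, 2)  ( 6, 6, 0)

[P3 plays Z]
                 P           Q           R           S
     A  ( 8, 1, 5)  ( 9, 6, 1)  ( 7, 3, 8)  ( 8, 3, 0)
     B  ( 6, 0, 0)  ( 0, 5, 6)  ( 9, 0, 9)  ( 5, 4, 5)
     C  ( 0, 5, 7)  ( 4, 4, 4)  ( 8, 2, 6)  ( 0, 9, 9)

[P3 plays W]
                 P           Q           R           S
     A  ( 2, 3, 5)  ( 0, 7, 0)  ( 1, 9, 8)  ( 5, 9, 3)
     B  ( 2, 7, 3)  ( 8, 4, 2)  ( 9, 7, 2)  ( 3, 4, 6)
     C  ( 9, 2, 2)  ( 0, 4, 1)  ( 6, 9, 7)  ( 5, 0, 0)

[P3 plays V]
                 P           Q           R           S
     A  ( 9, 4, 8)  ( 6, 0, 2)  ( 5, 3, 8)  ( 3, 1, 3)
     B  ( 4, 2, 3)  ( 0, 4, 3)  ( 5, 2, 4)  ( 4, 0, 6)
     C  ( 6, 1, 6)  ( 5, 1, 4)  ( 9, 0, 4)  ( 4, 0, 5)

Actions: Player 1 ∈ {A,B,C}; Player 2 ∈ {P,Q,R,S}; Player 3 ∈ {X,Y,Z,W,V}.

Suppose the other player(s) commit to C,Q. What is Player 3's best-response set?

P3 best: {Z,V}

u_3(X vs C,Q) = 0
u_3(Y vs C,Q) = 0
u_3(Z vs C,Q) = 4
u_3(W vs C,Q) = 1
u_3(V vs C,Q) = 4
max payoff 4 at {Z,V}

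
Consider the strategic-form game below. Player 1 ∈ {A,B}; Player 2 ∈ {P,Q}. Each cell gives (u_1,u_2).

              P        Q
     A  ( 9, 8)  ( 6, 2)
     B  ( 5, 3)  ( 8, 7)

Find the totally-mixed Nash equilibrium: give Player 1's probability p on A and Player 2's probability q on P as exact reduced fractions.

p=2/5, q=1/3

P1 indiff ⇒ q·9+(1-q)·6 = q·5+(1-q)·8 ⇒ q(4) = (1-q)(2) ⇒ q = 1/3
P2 indiff ⇒ p·8+(1-p)·3 = p·2+(1-p)·7 ⇒ p(6) = (1-p)(4) ⇒ p = 2/5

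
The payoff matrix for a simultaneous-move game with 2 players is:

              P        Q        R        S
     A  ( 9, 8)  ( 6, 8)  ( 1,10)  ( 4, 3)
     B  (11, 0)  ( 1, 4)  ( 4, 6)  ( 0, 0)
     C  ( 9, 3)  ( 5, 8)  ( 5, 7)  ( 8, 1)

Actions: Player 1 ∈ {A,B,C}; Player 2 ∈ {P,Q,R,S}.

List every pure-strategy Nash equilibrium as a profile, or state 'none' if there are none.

No pure NE.

(A,P): not NE [P1→B gives 11>9; P2→R gives 10>8]
(A,Q): not NE [P2→R gives 10>8]
(A,R): not NE [P1→C gives 5>1]
(A,S): not NE [P1→C gives 8>4; P2→R gives 10>3]
(B,P): not NE [P2→R gives 6>0]
(B,Q): not NE [P1→A gives 6>1; P2→R gives 6>4]
(B,R): not NE [P1→C gives 5>4]
(B,S): not NE [P1→C gives 8>0; P2→R gives 6>0]
(C,P): not NE [P1→B gives 11>9; P2→Q gives 8>3]
(C,Q): not NE [P1→A gives 6>5]
(C,R): not NE [P2→Q gives 8>7]
(C,S): not NE [P2→Q gives 8>1]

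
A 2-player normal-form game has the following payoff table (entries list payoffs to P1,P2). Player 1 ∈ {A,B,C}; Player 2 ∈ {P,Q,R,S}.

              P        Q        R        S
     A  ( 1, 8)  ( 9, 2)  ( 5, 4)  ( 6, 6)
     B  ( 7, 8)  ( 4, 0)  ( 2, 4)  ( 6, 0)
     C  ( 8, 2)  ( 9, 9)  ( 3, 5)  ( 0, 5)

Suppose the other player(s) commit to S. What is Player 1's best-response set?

argmax u_1 = {A,B}

u_1(A vs S) = 6
u_1(B vs S) = 6
u_1(C vs S) = 0
max payoff 6 at {A,B}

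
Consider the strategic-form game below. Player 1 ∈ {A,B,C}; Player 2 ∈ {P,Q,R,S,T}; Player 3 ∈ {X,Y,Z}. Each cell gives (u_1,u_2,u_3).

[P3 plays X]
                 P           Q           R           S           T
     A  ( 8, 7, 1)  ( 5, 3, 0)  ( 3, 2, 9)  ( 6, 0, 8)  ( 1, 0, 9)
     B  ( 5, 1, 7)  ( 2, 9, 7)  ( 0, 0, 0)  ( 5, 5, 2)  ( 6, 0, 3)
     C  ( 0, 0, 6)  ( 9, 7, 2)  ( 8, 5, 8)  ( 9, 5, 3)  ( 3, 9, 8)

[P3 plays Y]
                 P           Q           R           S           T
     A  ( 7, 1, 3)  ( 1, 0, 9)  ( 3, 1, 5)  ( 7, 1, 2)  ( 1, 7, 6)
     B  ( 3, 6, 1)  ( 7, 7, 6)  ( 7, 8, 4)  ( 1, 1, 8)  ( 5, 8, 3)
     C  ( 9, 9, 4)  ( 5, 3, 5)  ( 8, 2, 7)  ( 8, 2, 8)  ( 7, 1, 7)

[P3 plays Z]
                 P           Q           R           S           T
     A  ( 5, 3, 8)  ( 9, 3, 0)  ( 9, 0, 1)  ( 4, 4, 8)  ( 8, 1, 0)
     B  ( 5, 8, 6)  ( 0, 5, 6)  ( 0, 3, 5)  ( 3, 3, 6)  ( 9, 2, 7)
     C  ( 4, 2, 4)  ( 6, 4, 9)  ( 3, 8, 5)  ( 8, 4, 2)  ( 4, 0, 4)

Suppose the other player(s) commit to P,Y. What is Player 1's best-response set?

P1 best: {C}

u_1(A vs P,Y) = 7
u_1(B vs P,Y) = 3
u_1(C vs P,Y) = 9
max payoff 9 at {C}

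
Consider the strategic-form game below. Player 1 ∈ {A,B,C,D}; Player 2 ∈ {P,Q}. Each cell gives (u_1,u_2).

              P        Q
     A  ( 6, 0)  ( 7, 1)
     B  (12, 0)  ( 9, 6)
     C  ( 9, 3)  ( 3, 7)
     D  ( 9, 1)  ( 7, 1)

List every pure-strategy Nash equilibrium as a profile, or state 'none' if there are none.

Nash profiles: (B,Q)

(A,P): not NE [P1→B gives 12>6; P2→Q gives 1>0]
(A,Q): not NE [P1→B gives 9>7]
(B,P): not NE [P2→Q gives 6>0]
(B,Q): NE
(C,P): not NE [P1→B gives 12>9; P2→Q gives 7>3]
(C,Q): not NE [P1→B gives 9>3]
(D,P): not NE [P1→B gives 12>9]
(D,Q): not NE [P1→B gives 9>7]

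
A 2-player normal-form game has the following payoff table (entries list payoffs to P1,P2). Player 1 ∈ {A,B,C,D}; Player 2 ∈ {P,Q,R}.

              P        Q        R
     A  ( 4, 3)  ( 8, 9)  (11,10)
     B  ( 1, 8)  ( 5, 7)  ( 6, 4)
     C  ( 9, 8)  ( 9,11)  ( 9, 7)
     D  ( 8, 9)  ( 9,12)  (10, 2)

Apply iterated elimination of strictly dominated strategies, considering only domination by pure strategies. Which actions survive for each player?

P1 drop B (A beats it: P:4>1 Q:8>5 R:11>6)
P2 drop P (Q beats it: A:9>3 C:11>8 D:12>9)
P1→{A,C,D} P2→{Q,R}

Remaining: P1:{A,C,D} P2:{Q,R}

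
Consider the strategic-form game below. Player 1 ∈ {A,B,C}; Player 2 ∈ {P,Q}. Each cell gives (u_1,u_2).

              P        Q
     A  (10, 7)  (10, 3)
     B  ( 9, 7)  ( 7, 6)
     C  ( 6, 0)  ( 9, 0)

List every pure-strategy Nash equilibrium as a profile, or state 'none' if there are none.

(A,P): NE
(A,Q): not NE [P2→P gives 7>3]
(B,P): not NE [P1→A gives 10>9]
(B,Q): not NE [P1→A gives 10>7; P2→P gives 7>6]
(C,P): not NE [P1→A gives 10>6]
(C,Q): not NE [P1→A gives 10>9]

NE set: (A,P)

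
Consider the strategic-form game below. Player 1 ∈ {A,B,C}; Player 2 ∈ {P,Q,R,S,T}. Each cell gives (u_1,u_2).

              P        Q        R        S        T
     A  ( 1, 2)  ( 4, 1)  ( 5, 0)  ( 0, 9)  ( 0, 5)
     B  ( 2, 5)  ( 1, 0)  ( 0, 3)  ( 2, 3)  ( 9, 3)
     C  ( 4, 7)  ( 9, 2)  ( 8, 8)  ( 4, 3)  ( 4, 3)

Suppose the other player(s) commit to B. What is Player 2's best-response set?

u_2(P vs B) = 5
u_2(Q vs B) = 0
u_2(R vs B) = 3
u_2(S vs B) = 3
u_2(T vs B) = 3
max payoff 5 at {P}

argmax u_2 = {P}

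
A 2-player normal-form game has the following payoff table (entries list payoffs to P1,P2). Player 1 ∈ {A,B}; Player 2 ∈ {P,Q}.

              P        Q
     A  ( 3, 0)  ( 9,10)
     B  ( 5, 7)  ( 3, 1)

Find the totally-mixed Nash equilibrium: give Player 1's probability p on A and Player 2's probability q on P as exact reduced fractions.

P1 mixes 3/8 on A; P2 mixes 3/4 on P

P1 indiff ⇒ q·3+(1-q)·9 = q·5+(1-q)·3 ⇒ q(-2) = (1-q)(-6) ⇒ q = 3/4
P2 indiff ⇒ p·0+(1-p)·7 = p·10+(1-p)·1 ⇒ p(-10) = (1-p)(-6) ⇒ p = 3/8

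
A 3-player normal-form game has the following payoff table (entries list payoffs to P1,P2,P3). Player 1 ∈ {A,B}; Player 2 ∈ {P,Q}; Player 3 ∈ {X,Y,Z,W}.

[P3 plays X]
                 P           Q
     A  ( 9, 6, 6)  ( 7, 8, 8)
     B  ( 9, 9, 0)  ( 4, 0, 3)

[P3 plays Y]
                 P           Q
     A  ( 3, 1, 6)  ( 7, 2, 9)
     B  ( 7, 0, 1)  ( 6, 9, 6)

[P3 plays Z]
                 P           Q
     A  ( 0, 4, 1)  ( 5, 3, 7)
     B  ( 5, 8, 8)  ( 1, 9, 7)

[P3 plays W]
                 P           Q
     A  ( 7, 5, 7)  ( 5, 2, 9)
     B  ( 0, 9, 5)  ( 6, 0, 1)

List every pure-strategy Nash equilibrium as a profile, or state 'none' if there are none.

Nash profiles: (A,P,W), (A,Q,Y)

(A,P,X): not NE [P2→Q gives 8>6; P3→W gives 7>6]
(A,P,Y): not NE [P1→B gives 7>3; P2→Q gives 2>1; P3→W gives 7>6]
(A,P,Z): not NE [P1→B gives 5>0; P3→W gives 7>1]
(A,P,W): NE
(A,Q,X): not NE [P3→W gives 9>8]
(A,Q,Y): NE
(A,Q,Z): not NE [P2→P gives 4>3; P3→W gives 9>7]
(A,Q,W): not NE [P1→B gives 6>5; P2→P gives 5>2]
(B,P,X): not NE [P3→Z gives 8>0]
(B,P,Y): not NE [P2→Q gives 9>0; P3→Z gives 8>1]
(B,P,Z): not NE [P2→Q gives 9>8]
(B,P,W): not NE [P1→A gives 7>0; P3→Z gives 8>5]
(B,Q,X): not NE [P1→A gives 7>4; P2→P gives 9>0; P3→Z gives 7>3]
(B,Q,Y): not NE [P1→A gives 7>6; P3→Z gives 7>6]
(B,Q,Z): not NE [P1→A gives 5>1]
(B,Q,W): not NE [P2→P gives 9>0; P3→Z gives 7>1]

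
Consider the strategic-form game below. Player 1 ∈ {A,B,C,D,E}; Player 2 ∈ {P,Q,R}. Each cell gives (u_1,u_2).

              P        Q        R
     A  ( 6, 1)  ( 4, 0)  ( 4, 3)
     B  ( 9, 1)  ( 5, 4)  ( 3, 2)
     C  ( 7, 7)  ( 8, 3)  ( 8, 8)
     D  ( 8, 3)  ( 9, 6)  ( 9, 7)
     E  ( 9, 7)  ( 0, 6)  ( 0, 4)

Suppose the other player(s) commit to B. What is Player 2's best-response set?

u_2(P vs B) = 1
u_2(Q vs B) = 4
u_2(R vs B) = 2
max payoff 4 at {Q}

P2 best: {Q}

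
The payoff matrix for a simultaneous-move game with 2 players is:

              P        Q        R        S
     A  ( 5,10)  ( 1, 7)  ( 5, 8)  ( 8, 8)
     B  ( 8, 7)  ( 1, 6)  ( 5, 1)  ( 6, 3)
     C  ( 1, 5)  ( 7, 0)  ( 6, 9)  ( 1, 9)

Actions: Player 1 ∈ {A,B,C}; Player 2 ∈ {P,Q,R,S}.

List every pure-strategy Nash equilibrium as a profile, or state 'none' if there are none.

(A,P): not NE [P1→B gives 8>5]
(A,Q): not NE [P1→C gives 7>1; P2→P gives 10>7]
(A,R): not NE [P1→C gives 6>5; P2→P gives 10>8]
(A,S): not NE [P2→P gives 10>8]
(B,P): NE
(B,Q): not NE [P1→C gives 7>1; P2→P gives 7>6]
(B,R): not NE [P1→C gives 6>5; P2→P gives 7>1]
(B,S): not NE [P1→A gives 8>6; P2→P gives 7>3]
(C,P): not NE [P1→B gives 8>1; P2→S gives 9>5]
(C,Q): not NE [P2→S gives 9>0]
(C,R): NE
(C,S): not NE [P1→A gives 8>1]

Nash profiles: (B,P), (C,R)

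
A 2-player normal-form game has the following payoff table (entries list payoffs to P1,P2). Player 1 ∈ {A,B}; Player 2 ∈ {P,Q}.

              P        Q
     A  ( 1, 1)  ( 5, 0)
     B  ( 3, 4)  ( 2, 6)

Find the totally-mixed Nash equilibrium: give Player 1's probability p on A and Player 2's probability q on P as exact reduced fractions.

P1 indiff ⇒ q·1+(1-q)·5 = q·3+(1-q)·2 ⇒ q(-2) = (1-q)(-3) ⇒ q = 3/5
P2 indiff ⇒ p·1+(1-p)·4 = p·0+(1-p)·6 ⇒ p(1) = (1-p)(2) ⇒ p = 2/3

P1 mixes 2/3 on A; P2 mixes 3/5 on P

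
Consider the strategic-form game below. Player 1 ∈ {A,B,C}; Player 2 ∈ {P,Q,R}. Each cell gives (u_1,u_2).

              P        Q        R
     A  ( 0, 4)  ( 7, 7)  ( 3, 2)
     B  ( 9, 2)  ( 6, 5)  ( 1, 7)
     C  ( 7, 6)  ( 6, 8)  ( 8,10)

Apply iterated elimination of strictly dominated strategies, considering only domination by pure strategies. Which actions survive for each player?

IESDS → P1:{A,C} P2:{Q,R}

P2 drop P (Q beats it: A:7>4 B:5>2 C:8>6)
P1 drop B (A beats it: Q:7>6 R:3>1)
P1→{A,C} P2→{Q,R}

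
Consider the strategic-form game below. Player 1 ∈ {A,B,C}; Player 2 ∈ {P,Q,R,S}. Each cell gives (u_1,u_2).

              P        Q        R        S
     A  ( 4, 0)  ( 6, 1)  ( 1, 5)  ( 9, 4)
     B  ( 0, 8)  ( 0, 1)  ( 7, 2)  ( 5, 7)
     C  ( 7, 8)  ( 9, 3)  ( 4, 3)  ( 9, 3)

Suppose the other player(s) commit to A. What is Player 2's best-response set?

u_2(P vs A) = 0
u_2(Q vs A) = 1
u_2(R vs A) = 5
u_2(S vs A) = 4
max payoff 5 at {R}

P2 best: {R}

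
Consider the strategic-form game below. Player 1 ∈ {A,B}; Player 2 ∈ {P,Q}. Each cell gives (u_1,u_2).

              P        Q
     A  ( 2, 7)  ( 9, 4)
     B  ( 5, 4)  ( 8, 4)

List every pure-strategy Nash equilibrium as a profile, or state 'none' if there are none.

(A,P): not NE [P1→B gives 5>2]
(A,Q): not NE [P2→P gives 7>4]
(B,P): NE
(B,Q): not NE [P1→A gives 9>8]

PSNE = {(B,P)}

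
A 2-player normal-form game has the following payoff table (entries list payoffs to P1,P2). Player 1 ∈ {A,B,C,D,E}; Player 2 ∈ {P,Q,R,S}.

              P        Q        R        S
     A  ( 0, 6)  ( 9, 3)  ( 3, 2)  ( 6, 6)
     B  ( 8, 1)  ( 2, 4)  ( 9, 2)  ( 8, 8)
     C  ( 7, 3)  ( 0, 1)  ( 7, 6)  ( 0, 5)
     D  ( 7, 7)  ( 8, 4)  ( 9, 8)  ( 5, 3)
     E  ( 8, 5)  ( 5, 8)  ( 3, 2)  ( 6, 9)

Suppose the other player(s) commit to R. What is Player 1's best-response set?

BR_1 = {B,D}

u_1(A vs R) = 3
u_1(B vs R) = 9
u_1(C vs R) = 7
u_1(D vs R) = 9
u_1(E vs R) = 3
max payoff 9 at {B,D}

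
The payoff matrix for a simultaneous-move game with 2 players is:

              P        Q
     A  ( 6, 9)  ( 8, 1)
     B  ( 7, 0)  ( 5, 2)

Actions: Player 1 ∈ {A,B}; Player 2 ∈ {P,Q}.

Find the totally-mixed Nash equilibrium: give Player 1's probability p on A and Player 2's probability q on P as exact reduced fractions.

P1 indiff ⇒ q·6+(1-q)·8 = q·7+(1-q)·5 ⇒ q(-1) = (1-q)(-3) ⇒ q = 3/4
P2 indiff ⇒ p·9+(1-p)·0 = p·1+(1-p)·2 ⇒ p(8) = (1-p)(2) ⇒ p = 1/5

(p,q) = (1/5, 3/4)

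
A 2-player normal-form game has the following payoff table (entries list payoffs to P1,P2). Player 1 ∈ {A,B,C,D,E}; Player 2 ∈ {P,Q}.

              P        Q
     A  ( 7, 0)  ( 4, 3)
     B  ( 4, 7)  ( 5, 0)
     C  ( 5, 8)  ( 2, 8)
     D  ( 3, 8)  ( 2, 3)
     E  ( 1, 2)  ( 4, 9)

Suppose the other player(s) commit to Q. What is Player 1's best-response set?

u_1(A vs Q) = 4
u_1(B vs Q) = 5
u_1(C vs Q) = 2
u_1(D vs Q) = 2
u_1(E vs Q) = 4
max payoff 5 at {B}

P1 best: {B}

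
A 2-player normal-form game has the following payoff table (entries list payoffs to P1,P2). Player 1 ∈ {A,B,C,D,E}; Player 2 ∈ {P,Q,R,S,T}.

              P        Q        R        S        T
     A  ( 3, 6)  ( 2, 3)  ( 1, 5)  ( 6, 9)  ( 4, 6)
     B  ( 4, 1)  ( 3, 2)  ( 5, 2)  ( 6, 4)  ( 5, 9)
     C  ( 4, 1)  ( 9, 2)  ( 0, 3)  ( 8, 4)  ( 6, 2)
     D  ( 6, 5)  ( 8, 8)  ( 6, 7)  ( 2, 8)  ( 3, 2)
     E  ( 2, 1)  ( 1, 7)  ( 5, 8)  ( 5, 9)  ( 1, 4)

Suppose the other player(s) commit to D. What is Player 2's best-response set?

u_2(P vs D) = 5
u_2(Q vs D) = 8
u_2(R vs D) = 7
u_2(S vs D) = 8
u_2(T vs D) = 2
max payoff 8 at {Q,S}

P2 best: {Q,S}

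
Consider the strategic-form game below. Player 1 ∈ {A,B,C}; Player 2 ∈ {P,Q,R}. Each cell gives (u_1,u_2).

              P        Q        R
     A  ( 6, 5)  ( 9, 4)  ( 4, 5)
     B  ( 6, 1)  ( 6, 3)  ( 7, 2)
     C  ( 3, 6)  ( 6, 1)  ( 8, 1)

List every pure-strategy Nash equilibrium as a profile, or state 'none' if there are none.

(A,P): NE
(A,Q): not NE [P2→R gives 5>4]
(A,R): not NE [P1→C gives 8>4]
(B,P): not NE [P2→Q gives 3>1]
(B,Q): not NE [P1→A gives 9>6]
(B,R): not NE [P1→C gives 8>7; P2→Q gives 3>2]
(C,P): not NE [P1→B gives 6>3]
(C,Q): not NE [P1→A gives 9>6; P2→P gives 6>1]
(C,R): not NE [P2→P gives 6>1]

Nash profiles: (A,P)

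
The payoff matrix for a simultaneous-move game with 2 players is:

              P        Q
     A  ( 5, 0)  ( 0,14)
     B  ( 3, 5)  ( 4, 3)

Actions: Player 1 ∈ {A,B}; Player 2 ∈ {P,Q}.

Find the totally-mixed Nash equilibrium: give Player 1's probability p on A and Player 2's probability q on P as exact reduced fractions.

P1 indiff ⇒ q·5+(1-q)·0 = q·3+(1-q)·4 ⇒ q(2) = (1-q)(4) ⇒ q = 2/3
P2 indiff ⇒ p·0+(1-p)·5 = p·14+(1-p)·3 ⇒ p(-14) = (1-p)(-2) ⇒ p = 1/8

(p,q) = (1/8, 2/3)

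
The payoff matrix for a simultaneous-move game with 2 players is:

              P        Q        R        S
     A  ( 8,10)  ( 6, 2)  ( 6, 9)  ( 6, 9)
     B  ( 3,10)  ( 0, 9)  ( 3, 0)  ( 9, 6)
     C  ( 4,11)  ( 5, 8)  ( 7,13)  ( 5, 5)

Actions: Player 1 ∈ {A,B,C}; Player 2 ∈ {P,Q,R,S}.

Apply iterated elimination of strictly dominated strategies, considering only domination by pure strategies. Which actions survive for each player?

P2 drop Q (P beats it: A:10>2 B:10>9 C:11>8)
P2 drop S (P beats it: A:10>9 B:10>6 C:11>5)
P1 drop B (A beats it: P:8>3 R:6>3)
P1→{A,C} P2→{P,R}

IESDS → P1:{A,C} P2:{P,R}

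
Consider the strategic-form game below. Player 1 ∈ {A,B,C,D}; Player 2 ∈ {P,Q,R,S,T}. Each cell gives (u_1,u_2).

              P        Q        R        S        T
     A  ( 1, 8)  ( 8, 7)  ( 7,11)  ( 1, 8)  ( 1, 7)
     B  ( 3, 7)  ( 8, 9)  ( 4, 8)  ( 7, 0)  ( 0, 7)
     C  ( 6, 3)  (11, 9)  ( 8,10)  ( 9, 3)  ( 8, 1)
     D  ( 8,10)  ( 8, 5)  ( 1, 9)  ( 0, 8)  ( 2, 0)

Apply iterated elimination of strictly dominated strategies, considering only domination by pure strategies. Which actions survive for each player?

IESDS → P1:{C,D} P2:{P,R}

P1 drop A (C beats it: P:6>1 Q:11>8 R:8>7 S:9>1 T:8>1)
P1 drop B (C beats it: P:6>3 Q:11>8 R:8>4 S:9>7 T:8>0)
P2 drop Q (R beats it: C:10>9 D:9>5)
P2 drop S (R beats it: C:10>3 D:9>8)
P2 drop T (P beats it: C:3>1 D:10>0)
P1→{C,D} P2→{P,R}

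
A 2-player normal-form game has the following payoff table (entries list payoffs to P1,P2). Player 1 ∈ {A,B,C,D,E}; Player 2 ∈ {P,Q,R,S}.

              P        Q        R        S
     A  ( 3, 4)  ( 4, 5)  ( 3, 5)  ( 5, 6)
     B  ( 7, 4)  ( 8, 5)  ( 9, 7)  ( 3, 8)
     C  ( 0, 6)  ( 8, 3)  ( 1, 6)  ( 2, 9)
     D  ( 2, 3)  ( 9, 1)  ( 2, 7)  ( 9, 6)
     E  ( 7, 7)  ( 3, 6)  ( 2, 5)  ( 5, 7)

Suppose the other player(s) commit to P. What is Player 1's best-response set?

u_1(A vs P) = 3
u_1(B vs P) = 7
u_1(C vs P) = 0
u_1(D vs P) = 2
u_1(E vs P) = 7
max payoff 7 at {B,E}

BR_1 = {B,E}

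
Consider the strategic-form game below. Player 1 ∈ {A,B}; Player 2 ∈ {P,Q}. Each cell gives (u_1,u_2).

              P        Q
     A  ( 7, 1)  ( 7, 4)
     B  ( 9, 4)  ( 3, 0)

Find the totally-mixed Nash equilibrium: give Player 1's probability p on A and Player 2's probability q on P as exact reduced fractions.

P1 mixes 4/7 on A; P2 mixes 2/3 on P

P1 indiff ⇒ q·7+(1-q)·7 = q·9+(1-q)·3 ⇒ q(-2) = (1-q)(-4) ⇒ q = 2/3
P2 indiff ⇒ p·1+(1-p)·4 = p·4+(1-p)·0 ⇒ p(-3) = (1-p)(-4) ⇒ p = 4/7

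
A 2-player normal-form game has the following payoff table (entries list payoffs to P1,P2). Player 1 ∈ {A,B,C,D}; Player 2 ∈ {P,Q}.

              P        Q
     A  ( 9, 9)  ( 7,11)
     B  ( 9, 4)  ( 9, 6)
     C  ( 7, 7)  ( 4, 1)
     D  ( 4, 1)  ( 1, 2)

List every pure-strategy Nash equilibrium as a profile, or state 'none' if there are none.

Nash profiles: (B,Q)

(A,P): not NE [P2→Q gives 11>9]
(A,Q): not NE [P1→B gives 9>7]
(B,P): not NE [P2→Q gives 6>4]
(B,Q): NE
(C,P): not NE [P1→B gives 9>7]
(C,Q): not NE [P1→B gives 9>4; P2→P gives 7>1]
(D,P): not NE [P1→B gives 9>4; P2→Q gives 2>1]
(D,Q): not NE [P1→B gives 9>1]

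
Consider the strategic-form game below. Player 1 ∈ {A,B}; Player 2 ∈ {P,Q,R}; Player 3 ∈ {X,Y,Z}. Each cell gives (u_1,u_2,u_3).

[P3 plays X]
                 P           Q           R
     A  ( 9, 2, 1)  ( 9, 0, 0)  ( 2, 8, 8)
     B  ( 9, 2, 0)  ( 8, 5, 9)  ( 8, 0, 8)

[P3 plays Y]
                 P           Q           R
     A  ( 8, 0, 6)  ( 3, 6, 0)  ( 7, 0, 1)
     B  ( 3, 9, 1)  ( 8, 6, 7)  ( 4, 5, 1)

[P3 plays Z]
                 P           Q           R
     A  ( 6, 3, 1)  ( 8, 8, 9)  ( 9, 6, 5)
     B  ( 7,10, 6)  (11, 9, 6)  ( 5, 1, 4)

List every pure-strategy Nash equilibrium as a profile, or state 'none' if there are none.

PSNE = {(B,P,Z)}

(A,P,X): not NE [P2→R gives 8>2; P3→Y gives 6>1]
(A,P,Y): not NE [P2→Q gives 6>0]
(A,P,Z): not NE [P1→B gives 7>6; P2→Q gives 8>3; P3→Y gives 6>1]
(A,Q,X): not NE [P2→R gives 8>0; P3→Z gives 9>0]
(A,Q,Y): not NE [P1→B gives 8>3; P3→Z gives 9>0]
(A,Q,Z): not NE [P1→B gives 11>8]
(A,R,X): not NE [P1→B gives 8>2]
(A,R,Y): not NE [P2→Q gives 6>0; P3→X gives 8>1]
(A,R,Z): not NE [P2→Q gives 8>6; P3→X gives 8>5]
(B,P,X): not NE [P2→Q gives 5>2; P3→Z gives 6>0]
(B,P,Y): not NE [P1→A gives 8>3; P3→Z gives 6>1]
(B,P,Z): NE
(B,Q,X): not NE [P1→A gives 9>8]
(B,Q,Y): not NE [P2→P gives 9>6; P3→X gives 9>7]
(B,Q,Z): not NE [P2→P gives 10>9; P3→X gives 9>6]
(B,R,X): not NE [P2→Q gives 5>0]
(B,R,Y): not NE [P1→A gives 7>4; P2→P gives 9>5; P3→X gives 8>1]
(B,R,Z): not NE [P1→A gives 9>5; P2→P gives 10>1; P3→X gives 8>4]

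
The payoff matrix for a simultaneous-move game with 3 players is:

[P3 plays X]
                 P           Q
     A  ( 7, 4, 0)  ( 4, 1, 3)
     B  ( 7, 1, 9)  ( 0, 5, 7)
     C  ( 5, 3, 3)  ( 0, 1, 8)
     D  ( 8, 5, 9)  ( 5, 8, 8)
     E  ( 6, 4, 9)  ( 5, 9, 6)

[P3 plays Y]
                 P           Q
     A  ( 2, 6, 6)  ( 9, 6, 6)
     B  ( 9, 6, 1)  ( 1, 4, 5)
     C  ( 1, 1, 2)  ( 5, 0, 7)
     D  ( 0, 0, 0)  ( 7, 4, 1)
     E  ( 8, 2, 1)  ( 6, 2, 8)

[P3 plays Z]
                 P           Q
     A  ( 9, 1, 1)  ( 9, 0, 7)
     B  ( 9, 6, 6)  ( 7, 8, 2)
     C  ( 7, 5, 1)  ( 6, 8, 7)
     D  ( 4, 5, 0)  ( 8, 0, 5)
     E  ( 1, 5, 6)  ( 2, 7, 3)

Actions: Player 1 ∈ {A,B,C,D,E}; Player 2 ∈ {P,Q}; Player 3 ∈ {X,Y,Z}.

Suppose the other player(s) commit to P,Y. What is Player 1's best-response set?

P1 best: {B}

u_1(A vs P,Y) = 2
u_1(B vs P,Y) = 9
u_1(C vs P,Y) = 1
u_1(D vs P,Y) = 0
u_1(E vs P,Y) = 8
max payoff 9 at {B}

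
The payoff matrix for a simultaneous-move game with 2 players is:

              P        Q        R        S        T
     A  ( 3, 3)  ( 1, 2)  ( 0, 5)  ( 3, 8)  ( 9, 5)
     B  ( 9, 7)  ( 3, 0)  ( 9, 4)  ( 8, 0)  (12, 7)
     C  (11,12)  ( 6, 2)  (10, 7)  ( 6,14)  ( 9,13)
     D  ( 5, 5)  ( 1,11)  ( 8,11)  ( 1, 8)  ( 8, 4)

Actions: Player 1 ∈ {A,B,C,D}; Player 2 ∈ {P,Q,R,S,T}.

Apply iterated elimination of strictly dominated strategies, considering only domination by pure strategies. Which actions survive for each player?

Survivors P1:{B,C} P2:{P,S,T}

P1 drop A (B beats it: P:9>3 Q:3>1 R:9>0 S:8>3 T:12>9)
P1 drop D (B beats it: P:9>5 Q:3>1 R:9>8 S:8>1 T:12>8)
P2 drop Q (P beats it: B:7>0 C:12>2)
P2 drop R (P beats it: B:7>4 C:12>7)
P1→{B,C} P2→{P,S,T}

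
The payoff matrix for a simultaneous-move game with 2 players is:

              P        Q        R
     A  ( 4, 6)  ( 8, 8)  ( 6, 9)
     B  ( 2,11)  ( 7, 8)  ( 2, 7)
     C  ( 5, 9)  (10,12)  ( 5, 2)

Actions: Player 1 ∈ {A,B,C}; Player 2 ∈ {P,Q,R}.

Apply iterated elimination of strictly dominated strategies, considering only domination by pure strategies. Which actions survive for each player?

P1 drop B (A beats it: P:4>2 Q:8>7 R:6>2)
P2 drop P (Q beats it: A:8>6 C:12>9)
P1→{A,C} P2→{Q,R}

Survivors P1:{A,C} P2:{Q,R}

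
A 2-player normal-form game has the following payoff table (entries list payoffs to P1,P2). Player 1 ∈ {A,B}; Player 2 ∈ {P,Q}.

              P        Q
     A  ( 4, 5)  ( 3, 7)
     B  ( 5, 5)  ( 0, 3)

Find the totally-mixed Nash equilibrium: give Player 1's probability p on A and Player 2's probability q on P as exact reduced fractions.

P1 indiff ⇒ q·4+(1-q)·3 = q·5+(1-q)·0 ⇒ q(-1) = (1-q)(-3) ⇒ q = 3/4
P2 indiff ⇒ p·5+(1-p)·5 = p·7+(1-p)·3 ⇒ p(-2) = (1-p)(-2) ⇒ p = 1/2

P1 mixes 1/2 on A; P2 mixes 3/4 on P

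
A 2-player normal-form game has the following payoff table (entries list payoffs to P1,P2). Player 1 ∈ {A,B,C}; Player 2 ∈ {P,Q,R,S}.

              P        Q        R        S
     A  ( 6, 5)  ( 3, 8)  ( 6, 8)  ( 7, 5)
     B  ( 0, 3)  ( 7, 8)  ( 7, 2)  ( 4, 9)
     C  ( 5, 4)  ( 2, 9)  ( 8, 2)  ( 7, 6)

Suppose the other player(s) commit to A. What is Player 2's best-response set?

argmax u_2 = {Q,R}

u_2(P vs A) = 5
u_2(Q vs A) = 8
u_2(R vs A) = 8
u_2(S vs A) = 5
max payoff 8 at {Q,R}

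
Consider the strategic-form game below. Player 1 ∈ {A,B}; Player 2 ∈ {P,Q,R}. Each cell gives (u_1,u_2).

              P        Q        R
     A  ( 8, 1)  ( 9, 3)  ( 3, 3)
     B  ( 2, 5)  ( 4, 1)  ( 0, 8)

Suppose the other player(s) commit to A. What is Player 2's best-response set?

argmax u_2 = {Q,R}

u_2(P vs A) = 1
u_2(Q vs A) = 3
u_2(R vs A) = 3
max payoff 3 at {Q,R}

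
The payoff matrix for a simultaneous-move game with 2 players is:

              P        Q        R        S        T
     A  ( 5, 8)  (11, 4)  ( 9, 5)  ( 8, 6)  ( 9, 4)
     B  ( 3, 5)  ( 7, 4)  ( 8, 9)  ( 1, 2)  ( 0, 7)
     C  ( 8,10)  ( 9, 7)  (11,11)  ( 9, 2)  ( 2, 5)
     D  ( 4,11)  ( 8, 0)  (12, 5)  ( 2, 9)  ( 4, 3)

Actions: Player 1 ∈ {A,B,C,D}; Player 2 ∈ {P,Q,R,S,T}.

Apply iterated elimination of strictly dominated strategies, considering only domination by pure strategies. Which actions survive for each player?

P1 drop B (A beats it: P:5>3 Q:11>7 R:9>8 S:8>1 T:9>0)
P2 drop Q (P beats it: A:8>4 C:10>7 D:11>0)
P2 drop S (P beats it: A:8>6 C:10>2 D:11>9)
P2 drop T (P beats it: A:8>4 C:10>5 D:11>3)
P1 drop A (C beats it: P:8>5 R:11>9)
P1→{C,D} P2→{P,R}

Survivors P1:{C,D} P2:{P,R}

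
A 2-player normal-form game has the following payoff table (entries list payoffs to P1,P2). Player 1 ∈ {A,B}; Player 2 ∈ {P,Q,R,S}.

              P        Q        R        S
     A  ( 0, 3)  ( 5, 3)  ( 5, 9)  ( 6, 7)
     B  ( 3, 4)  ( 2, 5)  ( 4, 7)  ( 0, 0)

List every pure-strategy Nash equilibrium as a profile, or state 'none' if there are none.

NE set: (A,R)

(A,P): not NE [P1→B gives 3>0; P2→R gives 9>3]
(A,Q): not NE [P2→R gives 9>3]
(A,R): NE
(A,S): not NE [P2→R gives 9>7]
(B,P): not NE [P2→R gives 7>4]
(B,Q): not NE [P1→A gives 5>2; P2→R gives 7>5]
(B,R): not NE [P1→A gives 5>4]
(B,S): not NE [P1→A gives 6>0; P2→R gives 7>0]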